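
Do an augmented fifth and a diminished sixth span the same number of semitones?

No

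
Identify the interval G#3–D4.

The letter names run G→D, a span of 4 letter steps, so the interval is some kind of fifth.
G# to D is 6 semitones. A perfect fifth is 7, so 6 makes it diminished.

diminished fifth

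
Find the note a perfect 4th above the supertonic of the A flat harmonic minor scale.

Eb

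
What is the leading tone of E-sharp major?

D##

Degree 7 takes the letter 6 steps above E, which is D.
In major, degree 7 sits 11 semitones above the tonic. E# + 11 semitones is pitch class 4, spelled on D as D##.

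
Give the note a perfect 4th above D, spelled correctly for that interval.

G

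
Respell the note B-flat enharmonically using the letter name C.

Cbb

Bb is pitch class 10. The letter C alone is pitch class 0.
To reach pitch class 10 from C requires an offset of -2 semitones, i.e. double flat: Cbb.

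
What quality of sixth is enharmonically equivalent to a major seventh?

doubly augmented

A major seventh spans 11 semitones.
A sixth spanning 11 semitones is doubly augmented (the major sixth is 9).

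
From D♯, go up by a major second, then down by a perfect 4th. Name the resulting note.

A major second up from D# is E# (letter E, 2 semitones up).
A perfect fourth down from E# is B# (letter B, 5 semitones down).

B#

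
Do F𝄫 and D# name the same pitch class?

Yes

Fbb is pitch class 3; D# is pitch class 3.
All spellings map to pitch class 3, so they are enharmonically equivalent.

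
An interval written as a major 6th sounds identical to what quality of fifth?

doubly augmented

A major sixth spans 9 semitones.
A fifth spanning 9 semitones is doubly augmented (the perfect fifth is 7).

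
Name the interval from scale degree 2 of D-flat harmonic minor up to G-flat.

minor third

Scale degree 2 of Db harmonic minor is Eb.
Eb up to Gb: letters E→G make it a third; 3 semitones makes it minor.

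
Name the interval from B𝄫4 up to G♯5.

doubly augmented sixth

The letter names run B→G, a span of 5 letter steps, so the interval is some kind of sixth.
Bbb to G# is 11 semitones. A major sixth is 9, so 11 makes it doubly augmented.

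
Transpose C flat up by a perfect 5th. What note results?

C up a perfect fifth is G, so the target letter is G.
From Cb, a perfect fifth is 7 semitones up: Gb.

Gb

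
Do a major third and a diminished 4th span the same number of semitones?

A major third spans 4 semitones; a diminished fourth spans 4.
They are enharmonically equivalent.

Yes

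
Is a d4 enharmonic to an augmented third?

No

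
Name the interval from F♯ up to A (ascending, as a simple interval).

The letter names run F→A, a span of 2 letter steps, so the interval is some kind of third.
F# to A is 3 semitones. A major third is 4, so 3 makes it minor.

minor third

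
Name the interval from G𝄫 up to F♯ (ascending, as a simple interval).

doubly augmented seventh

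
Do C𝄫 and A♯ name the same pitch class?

Cbb is pitch class 10; A# is pitch class 10.
All spellings map to pitch class 10, so they are enharmonically equivalent.

Yes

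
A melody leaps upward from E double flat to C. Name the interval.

augmented sixth

The letter names run E→C, a span of 5 letter steps, so the interval is some kind of sixth.
Ebb to C is 10 semitones. A major sixth is 9, so 10 makes it augmented.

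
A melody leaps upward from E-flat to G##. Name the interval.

Counting letters E–F–G gives a third.
Eb→G## = 6 semitones, 2 wider than the major third (4), so doubly augmented.

doubly augmented third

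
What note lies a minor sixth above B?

B up a major sixth is G#, so the target letter is G.
From B, a minor sixth is 8 semitones up: G.

G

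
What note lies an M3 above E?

G#

E up a major third is G#, so the target letter is G.
From E, a major third is 4 semitones up: G#.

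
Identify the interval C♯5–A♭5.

diminished sixth

Counting letters C–D–E–F–G–A gives a sixth.
C#→Ab = 7 semitones, 2 narrower than the major sixth (9), so diminished.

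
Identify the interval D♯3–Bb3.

Counting letters D–E–F–G–A–B gives a sixth.
D#→Bb = 7 semitones, 2 narrower than the major sixth (9), so diminished.

diminished sixth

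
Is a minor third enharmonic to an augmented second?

A minor third spans 3 semitones; an augmented second spans 3.
They are enharmonically equivalent.

Yes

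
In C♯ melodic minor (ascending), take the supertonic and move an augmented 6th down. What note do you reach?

F

The supertonic of C# melodic minor (ascending) is D#.
An augmented sixth (10 semitones) below D# lands on the letter F, giving F.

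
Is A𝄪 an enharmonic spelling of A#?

Two spellings are enharmonically equivalent only if they share a pitch class.
Here A## → 11, A# → 10; 10 ≠ 11, so they are not.

No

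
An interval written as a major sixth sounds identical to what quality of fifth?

doubly augmented

A major sixth spans 9 semitones.
A fifth spanning 9 semitones is doubly augmented (the perfect fifth is 7).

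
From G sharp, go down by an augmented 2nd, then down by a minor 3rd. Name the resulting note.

An augmented second down from G# is F (letter F, 3 semitones down).
A minor third down from F is D (letter D, 3 semitones down).

D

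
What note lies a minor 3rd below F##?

D##

A third below F lands on the letter D.
A minor third spans 3 semitones, so F## moves to pitch class 4. On the letter D that is D##.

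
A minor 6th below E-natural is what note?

G#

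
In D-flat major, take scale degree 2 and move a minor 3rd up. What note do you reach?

Gb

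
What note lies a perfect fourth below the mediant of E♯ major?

D##

The mediant of E# major is G##.
A perfect fourth (5 semitones) below G## lands on the letter D, giving D##.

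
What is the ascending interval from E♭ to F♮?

Counting letters E–F gives a second.
Eb→F = 2 semitones, exactly the major second.

major second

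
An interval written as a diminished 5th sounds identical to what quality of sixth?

doubly diminished

A diminished fifth spans 6 semitones.
A sixth spanning 6 semitones is doubly diminished (the major sixth is 9).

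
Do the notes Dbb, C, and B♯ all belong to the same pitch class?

Dbb is pitch class 0; C is pitch class 0; B# is pitch class 0.
All spellings map to pitch class 0, so they are enharmonically equivalent.

Yes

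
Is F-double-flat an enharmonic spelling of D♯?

Fbb is pitch class 3; D# is pitch class 3.
All spellings map to pitch class 3, so they are enharmonically equivalent.

Yes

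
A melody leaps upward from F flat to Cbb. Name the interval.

diminished fifth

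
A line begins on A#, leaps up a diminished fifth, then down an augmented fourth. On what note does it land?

A diminished fifth up from A# is E (letter E, 6 semitones up).
An augmented fourth down from E is Bb (letter B, 6 semitones down).

Bb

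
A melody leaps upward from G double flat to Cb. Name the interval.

Counting letters G–A–B–C gives a fourth.
Gbb→Cb = 6 semitones, 1 wider than the perfect fourth (5), so augmented.

augmented fourth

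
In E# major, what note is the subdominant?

Degree 4 takes the letter 3 steps above E, which is A.
In major, degree 4 sits 5 semitones above the tonic. E# + 5 semitones is pitch class 10, spelled on A as A#.

A#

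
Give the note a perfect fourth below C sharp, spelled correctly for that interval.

C down a perfect fourth is G, so the target letter is G.
From C#, a perfect fourth is 5 semitones down: G#.

G#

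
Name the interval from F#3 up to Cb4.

doubly diminished fifth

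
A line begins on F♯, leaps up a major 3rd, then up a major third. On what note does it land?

A major third up from F# is A# (letter A, 4 semitones up).
A major third up from A# is C## (letter C, 4 semitones up).

C##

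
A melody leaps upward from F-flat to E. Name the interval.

The letter names run F→E, a span of 6 letter steps, so the interval is some kind of seventh.
Fb to E is 12 semitones. A major seventh is 11, so 12 makes it augmented.

augmented seventh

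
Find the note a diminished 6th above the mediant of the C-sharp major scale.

The mediant of C# major is E#.
A diminished sixth (7 semitones) above E# lands on the letter C, giving C.

C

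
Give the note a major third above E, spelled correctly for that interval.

G#

A third above E lands on the letter G.
A major third spans 4 semitones, so E moves to pitch class 8. On the letter G that is G#.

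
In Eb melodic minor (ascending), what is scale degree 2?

Degree 2 takes the letter 1 step above E, which is F.
In melodic minor (ascending), degree 2 sits 2 semitones above the tonic. Eb + 2 semitones is pitch class 5, spelled on F as F.

F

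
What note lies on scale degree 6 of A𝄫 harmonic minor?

Fbb

Degree 6 takes the letter 5 steps above A, which is F.
In harmonic minor, degree 6 sits 8 semitones above the tonic. Abb + 8 semitones is pitch class 3, spelled on F as Fbb.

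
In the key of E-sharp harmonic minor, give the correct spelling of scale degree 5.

Degree 5 takes the letter 4 steps above E, which is B.
In harmonic minor, degree 5 sits 7 semitones above the tonic. E# + 7 semitones is pitch class 0, spelled on B as B#.

B#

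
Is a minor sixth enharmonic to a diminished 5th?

A minor sixth spans 8 semitones; a diminished fifth spans 6.
The spans differ, so they are not enharmonic equivalents.

No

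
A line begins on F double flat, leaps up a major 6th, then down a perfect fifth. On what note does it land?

Gbb

A major sixth up from Fbb is Dbb (letter D, 9 semitones up).
A perfect fifth down from Dbb is Gbb (letter G, 7 semitones down).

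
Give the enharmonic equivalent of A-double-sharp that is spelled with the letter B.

A## is pitch class 11. The letter B alone is pitch class 11.
Pitch class 11 on B needs no accidental: B.

B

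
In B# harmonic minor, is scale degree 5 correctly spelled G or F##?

Each scale degree takes a distinct letter name. Degree 5 of a scale on B must use the letter F.
F## and G are enharmonically the same pitch, but only F## uses the letter F, so it is the correct spelling here.

F##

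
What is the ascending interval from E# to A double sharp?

augmented fourth

Counting letters E–F–G–A gives a fourth.
E#→A## = 6 semitones, 1 wider than the perfect fourth (5), so augmented.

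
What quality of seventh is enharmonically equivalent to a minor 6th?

doubly diminished

A minor sixth spans 8 semitones.
A seventh spanning 8 semitones is doubly diminished (the major seventh is 11).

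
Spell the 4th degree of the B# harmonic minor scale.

Degree 4 takes the letter 3 steps above B, which is E.
In harmonic minor, degree 4 sits 5 semitones above the tonic. B# + 5 semitones is pitch class 5, spelled on E as E#.

E#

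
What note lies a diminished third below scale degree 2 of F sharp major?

E##

Scale degree 2 of F# major is G#.
A diminished third (2 semitones) below G# lands on the letter E, giving E##.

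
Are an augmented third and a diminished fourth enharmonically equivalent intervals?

No

An augmented third spans 5 semitones; a diminished fourth spans 4.
The spans differ, so they are not enharmonic equivalents.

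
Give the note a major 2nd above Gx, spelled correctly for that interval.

G up a major second is A, so the target letter is A.
From G##, a major second is 2 semitones up: A##.

A##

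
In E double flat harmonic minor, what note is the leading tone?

Db

Degree 7 takes the letter 6 steps above E, which is D.
In harmonic minor, degree 7 sits 11 semitones above the tonic. Ebb + 11 semitones is pitch class 1, spelled on D as Db.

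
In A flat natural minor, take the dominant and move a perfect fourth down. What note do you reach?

The dominant of Ab natural minor is Eb.
A perfect fourth (5 semitones) below Eb lands on the letter B, giving Bb.

Bb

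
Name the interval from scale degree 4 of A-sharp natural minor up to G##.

Scale degree 4 of A# natural minor is D#.
D# up to G##: letters D→G make it a fourth; 6 semitones makes it augmented.

augmented fourth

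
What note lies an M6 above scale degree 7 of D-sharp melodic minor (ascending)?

A##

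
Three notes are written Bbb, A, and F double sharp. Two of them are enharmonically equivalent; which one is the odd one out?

F##

In 12-tone equal temperament, enharmonic equivalents share a pitch class. Bbb is pitch class 9; A is pitch class 9; F## is pitch class 7.
Bbb and A share pitch class 9, while F## is pitch class 7.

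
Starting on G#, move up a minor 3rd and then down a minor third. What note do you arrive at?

G#

A minor third up from G# is B (letter B, 3 semitones up).
A minor third down from B is G# (letter G, 3 semitones down).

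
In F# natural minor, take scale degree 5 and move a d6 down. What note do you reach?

E##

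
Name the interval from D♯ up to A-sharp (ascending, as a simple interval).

perfect fifth

The letter names run D→A, a span of 4 letter steps, so the interval is some kind of fifth.
D# to A# is 7 semitones. A perfect fifth is 7, so 7 makes it perfect.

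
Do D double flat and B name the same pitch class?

No

Two spellings are enharmonically equivalent only if they share a pitch class.
Here Dbb → 0, B → 11; 0 ≠ 11, so they are not.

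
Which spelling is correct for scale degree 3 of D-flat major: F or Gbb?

F

Each scale degree takes a distinct letter name. Degree 3 of a scale on D must use the letter F.
F and Gbb are enharmonically the same pitch, but only F uses the letter F, so it is the correct spelling here.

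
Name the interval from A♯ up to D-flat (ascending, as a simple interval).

doubly diminished fourth

The letter names run A→D, a span of 3 letter steps, so the interval is some kind of fourth.
A# to Db is 3 semitones. A perfect fourth is 5, so 3 makes it doubly diminished.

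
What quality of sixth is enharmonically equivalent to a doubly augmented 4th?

A doubly augmented fourth spans 7 semitones.
A sixth spanning 7 semitones is diminished (the major sixth is 9).

diminished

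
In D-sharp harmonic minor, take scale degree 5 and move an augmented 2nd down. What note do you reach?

G

Scale degree 5 of D# harmonic minor is A#.
An augmented second (3 semitones) below A# lands on the letter G, giving G.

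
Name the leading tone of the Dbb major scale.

The Dbb major scale runs Dbb Ebb Fb Gbb Abb Bbb Cb.
Degree 7 is Cb.

Cb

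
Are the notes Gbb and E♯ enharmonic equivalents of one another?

Gbb is pitch class 5; E# is pitch class 5.
All spellings map to pitch class 5, so they are enharmonically equivalent.

Yes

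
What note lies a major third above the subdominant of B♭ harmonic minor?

The subdominant of Bb harmonic minor is Eb.
A major third (4 semitones) above Eb lands on the letter G, giving G.

G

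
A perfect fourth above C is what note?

F

A fourth above C lands on the letter F.
A perfect fourth spans 5 semitones, so C moves to pitch class 5. On the letter F that is F.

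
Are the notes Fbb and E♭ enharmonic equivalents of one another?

Fbb = pitch class 3 and Eb = pitch class 3 — the same pitch class, so they are enharmonic equivalents.

Yes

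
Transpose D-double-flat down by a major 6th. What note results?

Fbb

A sixth below D lands on the letter F.
A major sixth spans 9 semitones, so Dbb moves to pitch class 3. On the letter F that is Fbb.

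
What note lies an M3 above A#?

C##

A third above A lands on the letter C.
A major third spans 4 semitones, so A# moves to pitch class 2. On the letter C that is C##.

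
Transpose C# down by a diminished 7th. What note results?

A seventh below C lands on the letter D.
A diminished seventh spans 9 semitones, so C# moves to pitch class 4. On the letter D that is D##.

D##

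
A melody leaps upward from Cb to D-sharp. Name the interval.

The letter names run C→D, a span of 1 letter step, so the interval is some kind of second.
Cb to D# is 4 semitones. A major second is 2, so 4 makes it doubly augmented.

doubly augmented second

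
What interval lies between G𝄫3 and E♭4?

The letter names run G→E, a span of 5 letter steps, so the interval is some kind of sixth.
Gbb to Eb is 10 semitones. A major sixth is 9, so 10 makes it augmented.

augmented sixth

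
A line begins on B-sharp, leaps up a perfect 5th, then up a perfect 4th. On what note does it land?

B#

A perfect fifth up from B# is F## (letter F, 7 semitones up).
A perfect fourth up from F## is B# (letter B, 5 semitones up).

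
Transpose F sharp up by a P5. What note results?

C#

F up a perfect fifth is C, so the target letter is C.
From F#, a perfect fifth is 7 semitones up: C#.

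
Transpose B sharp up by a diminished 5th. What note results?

F#

B up a perfect fifth is F#, so the target letter is F.
From B#, a diminished fifth is 6 semitones up: F#.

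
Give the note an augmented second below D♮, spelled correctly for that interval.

D down a major second is C, so the target letter is C.
From D, an augmented second is 3 semitones down: Cb.

Cb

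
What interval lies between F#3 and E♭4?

diminished seventh

Counting letters F–G–A–B–C–D–E gives a seventh.
F#→Eb = 9 semitones, 2 narrower than the major seventh (11), so diminished.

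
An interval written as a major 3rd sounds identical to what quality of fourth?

A major third spans 4 semitones.
A fourth spanning 4 semitones is diminished (the perfect fourth is 5).

diminished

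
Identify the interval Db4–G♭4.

The letter names run D→G, a span of 3 letter steps, so the interval is some kind of fourth.
Db to Gb is 5 semitones. A perfect fourth is 5, so 5 makes it perfect.

perfect fourth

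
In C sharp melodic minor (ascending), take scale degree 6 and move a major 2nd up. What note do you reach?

B#

Scale degree 6 of C# melodic minor (ascending) is A#.
A major second (2 semitones) above A# lands on the letter B, giving B#.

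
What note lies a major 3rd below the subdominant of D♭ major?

Ebb

The subdominant of Db major is Gb.
A major third (4 semitones) below Gb lands on the letter E, giving Ebb.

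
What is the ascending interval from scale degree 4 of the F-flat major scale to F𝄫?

Scale degree 4 of Fb major is Bbb.
Bbb up to Fbb: letters B→F make it a fifth; 6 semitones makes it diminished.

diminished fifth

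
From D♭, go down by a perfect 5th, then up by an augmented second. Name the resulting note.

A

A perfect fifth down from Db is Gb (letter G, 7 semitones down).
An augmented second up from Gb is A (letter A, 3 semitones up).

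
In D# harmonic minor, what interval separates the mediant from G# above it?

major second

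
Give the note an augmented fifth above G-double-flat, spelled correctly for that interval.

G up a perfect fifth is D, so the target letter is D.
From Gbb, an augmented fifth is 8 semitones up: Db.

Db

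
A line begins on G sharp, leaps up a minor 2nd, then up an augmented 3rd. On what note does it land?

A minor second up from G# is A (letter A, 1 semitone up).
An augmented third up from A is C## (letter C, 5 semitones up).

C##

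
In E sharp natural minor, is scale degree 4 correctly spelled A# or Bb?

Each scale degree takes a distinct letter name. Degree 4 of a scale on E must use the letter A.
A# and Bb are enharmonically the same pitch, but only A# uses the letter A, so it is the correct spelling here.

A#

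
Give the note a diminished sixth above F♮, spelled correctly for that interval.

Dbb

A sixth above F lands on the letter D.
A diminished sixth spans 7 semitones, so F moves to pitch class 0. On the letter D that is Dbb.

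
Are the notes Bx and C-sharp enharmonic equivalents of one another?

B## = pitch class 1 and C# = pitch class 1 — the same pitch class, so they are enharmonic equivalents.

Yes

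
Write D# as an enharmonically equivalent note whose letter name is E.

Eb

D# is pitch class 3. The letter E alone is pitch class 4.
To reach pitch class 3 from E requires an offset of -1 semitone, i.e. flat: Eb.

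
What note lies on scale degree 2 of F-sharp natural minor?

Degree 2 takes the letter 1 step above F, which is G.
In natural minor, degree 2 sits 2 semitones above the tonic. F# + 2 semitones is pitch class 8, spelled on G as G#.

G#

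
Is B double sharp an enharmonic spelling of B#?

No

B## is pitch class 1; B# is pitch class 0.
The pitch classes differ (1 vs. 0), so they are not enharmonic equivalents.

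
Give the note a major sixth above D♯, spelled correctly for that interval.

D up a major sixth is B, so the target letter is B.
From D#, a major sixth is 9 semitones up: B#.

B#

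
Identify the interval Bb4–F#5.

Counting letters B–C–D–E–F gives a fifth.
Bb→F# = 8 semitones, 1 wider than the perfect fifth (7), so augmented.

augmented fifth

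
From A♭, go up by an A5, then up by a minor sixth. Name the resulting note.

C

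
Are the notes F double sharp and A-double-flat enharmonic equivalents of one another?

Yes

F## = pitch class 7 and Abb = pitch class 7 — the same pitch class, so they are enharmonic equivalents.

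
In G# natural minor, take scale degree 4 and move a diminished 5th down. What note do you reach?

F##

Scale degree 4 of G# natural minor is C#.
A diminished fifth (6 semitones) below C# lands on the letter F, giving F##.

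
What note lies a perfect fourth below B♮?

A fourth below B lands on the letter F.
A perfect fourth spans 5 semitones, so B moves to pitch class 6. On the letter F that is F#.

F#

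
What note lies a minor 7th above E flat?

E up a major seventh is D#, so the target letter is D.
From Eb, a minor seventh is 10 semitones up: Db.

Db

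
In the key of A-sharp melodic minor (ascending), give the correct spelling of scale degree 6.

F##

Degree 6 takes the letter 5 steps above A, which is F.
In melodic minor (ascending), degree 6 sits 9 semitones above the tonic. A# + 9 semitones is pitch class 7, spelled on F as F##.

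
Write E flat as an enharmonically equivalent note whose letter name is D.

Eb is pitch class 3. The letter D alone is pitch class 2.
To reach pitch class 3 from D requires an offset of +1 semitone, i.e. sharp: D#.

D#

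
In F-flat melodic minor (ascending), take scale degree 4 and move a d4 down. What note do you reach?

F

Scale degree 4 of Fb melodic minor (ascending) is Bbb.
A diminished fourth (4 semitones) below Bbb lands on the letter F, giving F.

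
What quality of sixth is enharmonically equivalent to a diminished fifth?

A diminished fifth spans 6 semitones.
A sixth spanning 6 semitones is doubly diminished (the major sixth is 9).

doubly diminished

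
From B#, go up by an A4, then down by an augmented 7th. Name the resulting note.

F#

An augmented fourth up from B# is E## (letter E, 6 semitones up).
An augmented seventh down from E## is F# (letter F, 12 semitones down).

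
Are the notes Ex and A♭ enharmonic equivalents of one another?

No

Two spellings are enharmonically equivalent only if they share a pitch class.
Here E## → 6, Ab → 8; 6 ≠ 8, so they are not.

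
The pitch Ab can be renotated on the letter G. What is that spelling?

Ab is pitch class 8. The letter G alone is pitch class 7.
To reach pitch class 8 from G requires an offset of +1 semitone, i.e. sharp: G#.

G#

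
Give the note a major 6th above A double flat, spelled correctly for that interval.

A up a major sixth is F#, so the target letter is F.
From Abb, a major sixth is 9 semitones up: Fb.

Fb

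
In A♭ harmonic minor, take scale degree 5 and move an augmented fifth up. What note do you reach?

B

Scale degree 5 of Ab harmonic minor is Eb.
An augmented fifth (8 semitones) above Eb lands on the letter B, giving B.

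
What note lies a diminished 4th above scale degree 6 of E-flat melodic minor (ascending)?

Fb

Scale degree 6 of Eb melodic minor (ascending) is C.
A diminished fourth (4 semitones) above C lands on the letter F, giving Fb.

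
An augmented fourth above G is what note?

A fourth above G lands on the letter C.
An augmented fourth spans 6 semitones, so G moves to pitch class 1. On the letter C that is C#.

C#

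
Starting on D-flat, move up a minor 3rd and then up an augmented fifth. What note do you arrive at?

A minor third up from Db is Fb (letter F, 3 semitones up).
An augmented fifth up from Fb is C (letter C, 8 semitones up).

C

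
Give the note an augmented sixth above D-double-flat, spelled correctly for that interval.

Bb

D up a major sixth is B, so the target letter is B.
From Dbb, an augmented sixth is 10 semitones up: Bb.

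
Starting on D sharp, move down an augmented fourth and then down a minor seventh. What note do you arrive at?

An augmented fourth down from D# is A (letter A, 6 semitones down).
A minor seventh down from A is B (letter B, 10 semitones down).

B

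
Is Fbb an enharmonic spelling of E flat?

Fbb = pitch class 3 and Eb = pitch class 3 — the same pitch class, so they are enharmonic equivalents.

Yes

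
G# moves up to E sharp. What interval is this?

The letter names run G→E, a span of 5 letter steps, so the interval is some kind of sixth.
G# to E# is 9 semitones. A major sixth is 9, so 9 makes it major.

major sixth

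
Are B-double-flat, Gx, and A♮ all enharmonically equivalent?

Yes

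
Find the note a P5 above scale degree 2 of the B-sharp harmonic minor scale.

Scale degree 2 of B# harmonic minor is C##.
A perfect fifth (7 semitones) above C## lands on the letter G, giving G##.

G##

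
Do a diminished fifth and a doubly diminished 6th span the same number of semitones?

Yes

A diminished fifth spans 6 semitones; a doubly diminished sixth spans 6.
They are enharmonically equivalent.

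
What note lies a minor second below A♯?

A second below A lands on the letter G.
A minor second spans 1 semitone, so A# moves to pitch class 9. On the letter G that is G##.

G##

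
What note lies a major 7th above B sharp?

A##

B up a major seventh is A#, so the target letter is A.
From B#, a major seventh is 11 semitones up: A##.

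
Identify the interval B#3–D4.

diminished third

The letter names run B→D, a span of 2 letter steps, so the interval is some kind of third.
B# to D is 2 semitones. A major third is 4, so 2 makes it diminished.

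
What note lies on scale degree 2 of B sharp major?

C##

The B# major scale runs B# C## D## E# F## G## A##.
Degree 2 is C##.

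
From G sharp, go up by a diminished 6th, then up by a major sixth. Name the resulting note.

C

A diminished sixth up from G# is Eb (letter E, 7 semitones up).
A major sixth up from Eb is C (letter C, 9 semitones up).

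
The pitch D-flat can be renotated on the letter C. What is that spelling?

C#

Plain C sits 1 semitone below Db, so on the letter C the same pitch needs a sharp: C#.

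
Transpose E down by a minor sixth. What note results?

G#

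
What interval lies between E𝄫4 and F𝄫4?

Counting letters E–F gives a second.
Ebb→Fbb = 1 semitone, 1 narrower than the major second (2), so minor.

minor second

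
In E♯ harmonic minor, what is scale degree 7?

D##

The E# harmonic minor scale runs E# F## G# A# B# C# D##.
Degree 7 is D##.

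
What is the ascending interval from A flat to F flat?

The letter names run A→F, a span of 5 letter steps, so the interval is some kind of sixth.
Ab to Fb is 8 semitones. A major sixth is 9, so 8 makes it minor.

minor sixth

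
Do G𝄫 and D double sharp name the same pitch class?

Gbb is pitch class 5; D## is pitch class 4.
The pitch classes differ (5 vs. 4), so they are not enharmonic equivalents.

No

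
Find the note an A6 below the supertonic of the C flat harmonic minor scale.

The supertonic of Cb harmonic minor is Db.
An augmented sixth (10 semitones) below Db lands on the letter F, giving Fbb.

Fbb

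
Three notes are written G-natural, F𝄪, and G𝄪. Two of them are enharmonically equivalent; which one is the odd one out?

G##

In 12-tone equal temperament, enharmonic equivalents share a pitch class. G is pitch class 7; F## is pitch class 7; G## is pitch class 9.
G and F## share pitch class 7, while G## is pitch class 9.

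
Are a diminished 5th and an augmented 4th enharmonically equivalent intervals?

Yes

A diminished fifth spans 6 semitones; an augmented fourth spans 6.
They are enharmonically equivalent.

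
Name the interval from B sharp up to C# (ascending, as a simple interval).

The letter names run B→C, a span of 1 letter step, so the interval is some kind of second.
B# to C# is 1 semitone. A major second is 2, so 1 makes it minor.

minor second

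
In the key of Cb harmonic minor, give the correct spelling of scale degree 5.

Degree 5 takes the letter 4 steps above C, which is G.
In harmonic minor, degree 5 sits 7 semitones above the tonic. Cb + 7 semitones is pitch class 6, spelled on G as Gb.

Gb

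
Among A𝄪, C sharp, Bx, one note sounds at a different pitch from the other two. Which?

In 12-tone equal temperament, enharmonic equivalents share a pitch class. A## is pitch class 11; C# is pitch class 1; B## is pitch class 1.
C# and B## share pitch class 1, while A## is pitch class 11.

A##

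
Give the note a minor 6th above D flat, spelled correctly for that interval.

Bbb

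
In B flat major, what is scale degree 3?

Degree 3 takes the letter 2 steps above B, which is D.
In major, degree 3 sits 4 semitones above the tonic. Bb + 4 semitones is pitch class 2, spelled on D as D.

D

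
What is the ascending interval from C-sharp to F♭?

Counting letters C–D–E–F gives a fourth.
C#→Fb = 3 semitones, 2 narrower than the perfect fourth (5), so doubly diminished.

doubly diminished fourth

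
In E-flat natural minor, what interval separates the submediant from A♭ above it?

The submediant of Eb natural minor is Cb.
Cb up to Ab: letters C→A make it a sixth; 9 semitones makes it major.

major sixth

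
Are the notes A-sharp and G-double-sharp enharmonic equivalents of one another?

No

A# is pitch class 10; G## is pitch class 9.
The pitch classes differ (10 vs. 9), so they are not enharmonic equivalents.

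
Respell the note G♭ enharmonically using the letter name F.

F#

Gb is pitch class 6. The letter F alone is pitch class 5.
To reach pitch class 6 from F requires an offset of +1 semitone, i.e. sharp: F#.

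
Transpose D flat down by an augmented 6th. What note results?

Fbb

D down a major sixth is F, so the target letter is F.
From Db, an augmented sixth is 10 semitones down: Fbb.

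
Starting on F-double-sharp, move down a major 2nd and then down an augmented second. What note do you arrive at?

D

A major second down from F## is E# (letter E, 2 semitones down).
An augmented second down from E# is D (letter D, 3 semitones down).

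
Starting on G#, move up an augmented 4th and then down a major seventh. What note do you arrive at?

D#

An augmented fourth up from G# is C## (letter C, 6 semitones up).
A major seventh down from C## is D# (letter D, 11 semitones down).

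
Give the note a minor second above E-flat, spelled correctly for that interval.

Fb

E up a major second is F#, so the target letter is F.
From Eb, a minor second is 1 semitone up: Fb.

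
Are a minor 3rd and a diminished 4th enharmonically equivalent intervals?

A minor third spans 3 semitones; a diminished fourth spans 4.
The spans differ, so they are not enharmonic equivalents.

No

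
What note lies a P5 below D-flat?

Gb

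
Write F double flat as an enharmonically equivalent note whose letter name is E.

Plain E sits 1 semitone above Fbb, so on the letter E the same pitch needs a flat: Eb.

Eb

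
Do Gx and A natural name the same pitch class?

Yes

G## is pitch class 9; A is pitch class 9.
All spellings map to pitch class 9, so they are enharmonically equivalent.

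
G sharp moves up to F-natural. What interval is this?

diminished seventh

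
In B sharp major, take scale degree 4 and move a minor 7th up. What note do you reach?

D#

Scale degree 4 of B# major is E#.
A minor seventh (10 semitones) above E# lands on the letter D, giving D#.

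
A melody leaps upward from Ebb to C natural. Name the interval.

augmented sixth

The letter names run E→C, a span of 5 letter steps, so the interval is some kind of sixth.
Ebb to C is 10 semitones. A major sixth is 9, so 10 makes it augmented.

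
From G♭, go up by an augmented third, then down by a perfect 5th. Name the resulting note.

E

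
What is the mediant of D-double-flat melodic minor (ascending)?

Fbb

The Dbb melodic minor (ascending) scale runs Dbb Ebb Fbb Gbb Abb Bbb Cb.
Degree 3 is Fbb.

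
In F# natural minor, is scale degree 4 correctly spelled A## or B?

B

Each scale degree takes a distinct letter name. Degree 4 of a scale on F must use the letter B.
B and A## are enharmonically the same pitch, but only B uses the letter B, so it is the correct spelling here.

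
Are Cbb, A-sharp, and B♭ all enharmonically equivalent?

Yes

Cbb = pitch class 10 and A# = pitch class 10 and Bb = pitch class 10 — the same pitch class, so they are enharmonic equivalents.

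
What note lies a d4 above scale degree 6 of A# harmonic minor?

Scale degree 6 of A# harmonic minor is F#.
A diminished fourth (4 semitones) above F# lands on the letter B, giving Bb.

Bb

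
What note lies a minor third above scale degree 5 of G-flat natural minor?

Fb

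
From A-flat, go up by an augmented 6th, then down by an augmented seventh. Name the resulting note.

Gb

An augmented sixth up from Ab is F# (letter F, 10 semitones up).
An augmented seventh down from F# is Gb (letter G, 12 semitones down).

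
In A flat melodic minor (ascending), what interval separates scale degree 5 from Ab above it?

Scale degree 5 of Ab melodic minor (ascending) is Eb.
Eb up to Ab: letters E→A make it a fourth; 5 semitones makes it perfect.

perfect fourth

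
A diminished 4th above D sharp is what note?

A fourth above D lands on the letter G.
A diminished fourth spans 4 semitones, so D# moves to pitch class 7. On the letter G that is G.

G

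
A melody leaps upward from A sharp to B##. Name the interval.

augmented second

Counting letters A–B gives a second.
A#→B## = 3 semitones, 1 wider than the major second (2), so augmented.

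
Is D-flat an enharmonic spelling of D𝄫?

No

Db is pitch class 1; Dbb is pitch class 0.
The pitch classes differ (1 vs. 0), so they are not enharmonic equivalents.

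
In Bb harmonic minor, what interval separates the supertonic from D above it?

major second

The supertonic of Bb harmonic minor is C.
C up to D: letters C→D make it a second; 2 semitones makes it major.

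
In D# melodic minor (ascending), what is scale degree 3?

Degree 3 takes the letter 2 steps above D, which is F.
In melodic minor (ascending), degree 3 sits 3 semitones above the tonic. D# + 3 semitones is pitch class 6, spelled on F as F#.

F#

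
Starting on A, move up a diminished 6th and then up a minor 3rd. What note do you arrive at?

Abb

A diminished sixth up from A is Fb (letter F, 7 semitones up).
A minor third up from Fb is Abb (letter A, 3 semitones up).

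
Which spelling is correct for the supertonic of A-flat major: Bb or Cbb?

Bb

Each scale degree takes a distinct letter name. Degree 2 of a scale on A must use the letter B.
Bb and Cbb are enharmonically the same pitch, but only Bb uses the letter B, so it is the correct spelling here.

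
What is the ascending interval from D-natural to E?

Counting letters D–E gives a second.
D→E = 2 semitones, exactly the major second.

major second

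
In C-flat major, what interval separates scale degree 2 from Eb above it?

Scale degree 2 of Cb major is Db.
Db up to Eb: letters D→E make it a second; 2 semitones makes it major.

major second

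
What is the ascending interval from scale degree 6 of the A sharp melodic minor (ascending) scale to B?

Scale degree 6 of A# melodic minor (ascending) is F##.
F## up to B: letters F→B make it a fourth; 4 semitones makes it diminished.

diminished fourth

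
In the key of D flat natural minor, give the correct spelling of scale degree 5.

Ab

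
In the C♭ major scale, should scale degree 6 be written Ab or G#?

Each scale degree takes a distinct letter name. Degree 6 of a scale on C must use the letter A.
Ab and G# are enharmonically the same pitch, but only Ab uses the letter A, so it is the correct spelling here.

Ab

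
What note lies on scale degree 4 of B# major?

E#

The B# major scale runs B# C## D## E# F## G## A##.
Degree 4 is E#.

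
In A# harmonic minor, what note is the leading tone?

G##

Degree 7 takes the letter 6 steps above A, which is G.
In harmonic minor, degree 7 sits 11 semitones above the tonic. A# + 11 semitones is pitch class 9, spelled on G as G##.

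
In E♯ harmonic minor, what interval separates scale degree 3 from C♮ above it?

diminished fourth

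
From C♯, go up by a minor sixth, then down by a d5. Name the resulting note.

D#

A minor sixth up from C# is A (letter A, 8 semitones up).
A diminished fifth down from A is D# (letter D, 6 semitones down).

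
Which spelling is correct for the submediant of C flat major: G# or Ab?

Ab

Each scale degree takes a distinct letter name. Degree 6 of a scale on C must use the letter A.
Ab and G# are enharmonically the same pitch, but only Ab uses the letter A, so it is the correct spelling here.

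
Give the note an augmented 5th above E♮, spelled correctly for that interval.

B#

E up a perfect fifth is B, so the target letter is B.
From E, an augmented fifth is 8 semitones up: B#.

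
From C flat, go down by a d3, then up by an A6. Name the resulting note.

F##

A diminished third down from Cb is A (letter A, 2 semitones down).
An augmented sixth up from A is F## (letter F, 10 semitones up).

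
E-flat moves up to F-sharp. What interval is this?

augmented second

The letter names run E→F, a span of 1 letter step, so the interval is some kind of second.
Eb to F# is 3 semitones. A major second is 2, so 3 makes it augmented.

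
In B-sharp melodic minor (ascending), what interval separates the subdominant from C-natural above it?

The subdominant of B# melodic minor (ascending) is E#.
E# up to C: letters E→C make it a sixth; 7 semitones makes it diminished.

diminished sixth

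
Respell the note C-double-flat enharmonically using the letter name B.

Cbb is pitch class 10. The letter B alone is pitch class 11.
To reach pitch class 10 from B requires an offset of -1 semitone, i.e. flat: Bb.

Bb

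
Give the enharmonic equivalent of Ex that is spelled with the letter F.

F#

E## is pitch class 6. The letter F alone is pitch class 5.
To reach pitch class 6 from F requires an offset of +1 semitone, i.e. sharp: F#.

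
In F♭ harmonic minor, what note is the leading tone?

Eb

Degree 7 takes the letter 6 steps above F, which is E.
In harmonic minor, degree 7 sits 11 semitones above the tonic. Fb + 11 semitones is pitch class 3, spelled on E as Eb.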